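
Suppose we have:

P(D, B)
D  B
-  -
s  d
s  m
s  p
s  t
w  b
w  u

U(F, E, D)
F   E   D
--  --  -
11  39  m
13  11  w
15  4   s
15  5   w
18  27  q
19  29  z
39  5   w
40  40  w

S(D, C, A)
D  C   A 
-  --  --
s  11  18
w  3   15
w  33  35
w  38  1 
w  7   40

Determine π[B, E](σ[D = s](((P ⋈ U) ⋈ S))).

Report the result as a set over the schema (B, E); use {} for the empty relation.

{(d, 4), (m, 4), (p, 4), (t, 4)}

Joining P and U on D yields {(s, d, 15, 4), (s, m, 15, 4), (s, p, 15, 4), (s, t, 15, 4), (w, b, 13, 11), (w, b, 15, 5), (w, b, 39, 5), (w, b, 40, 40), (w, u, 13, 11), (w, u, 15, 5), (w, u, 39, 5), (w, u, 40, 40)}.
Joining (P ⋈ U) and S on D yields {(s, d, 15, 4, 11, 18), (s, m, 15, 4, 11, 18), (s, p, 15, 4, 11, 18), (s, t, 15, 4, 11, 18), (w, b, 13, 11, 3, 15), (w, b, 13, 11, 33, 35), (w, b, 13, 11, 38, 1), (w, b, 13, 11, 7, 40), (w, b, 15, 5, 3, 15), (w, b, 15, 5, 33, 35), (w, b, 15, 5, 38, 1), (w, b, 15, 5, 7, 40), (w, b, 39, 5, 3, 15), (w, b, 39, 5, 33, 35), (w, b, 39, 5, 38, 1), (w, b, 39, 5, 7, 40), (w, b, 40, 40, 3, 15), (w, b, 40, 40, 33, 35), (w, b, 40, 40, 38, 1), (w, b, 40, 40, 7, 40), (w, u, 13, 11, 3, 15), (w, u, 13, 11, 33, 35), (w, u, 13, 11, 38, 1), (w, u, 13, 11, 7, 40), (w, u, 15, 5, 3, 15), (w, u, 15, 5, 33, 35), (w, u, 15, 5, 38, 1), (w, u, 15, 5, 7, 40), (w, u, 39, 5, 3, 15), (w, u, 39, 5, 33, 35), (w, u, 39, 5, 38, 1), (w, u, 39, 5, 7, 40), (w, u, 40, 40, 3, 15), (w, u, 40, 40, 33, 35), (w, u, 40, 40, 38, 1), (w, u, 40, 40, 7, 40)}.
Filtering on D = s leaves {(s, d, 15, 4, 11, 18), (s, m, 15, 4, 11, 18), (s, p, 15, 4, 11, 18), (s, t, 15, 4, 11, 18)}.
Keep only column(s) B, E: {(d, 4), (m, 4), (p, 4), (t, 4)}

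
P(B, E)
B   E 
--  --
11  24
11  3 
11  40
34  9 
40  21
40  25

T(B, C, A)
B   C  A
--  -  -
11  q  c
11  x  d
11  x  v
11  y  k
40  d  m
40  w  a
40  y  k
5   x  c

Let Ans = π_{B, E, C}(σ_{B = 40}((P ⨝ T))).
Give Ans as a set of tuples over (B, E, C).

{(40, 21, d), (40, 21, w), (40, 21, y), (40, 25, d), (40, 25, w), (40, 25, y)}

Natural join on B: {(11, 24, q, c), (11, 24, x, d), (11, 24, x, v), (11, 24, y, k), (11, 3, q, c), (11, 3, x, d), (11, 3, x, v), (11, 3, y, k), (11, 40, q, c), (11, 40, x, d), (11, 40, x, v), (11, 40, y, k), (40, 21, d, m), (40, 21, w, a), (40, 21, y, k), (40, 25, d, m), (40, 25, w, a), (40, 25, y, k)}
Filtering on B = 40 leaves {(40, 21, d, m), (40, 21, w, a), (40, 21, y, k), (40, 25, d, m), (40, 25, w, a), (40, 25, y, k)}.
Keep only column(s) B, E, C: {(40, 21, d), (40, 21, w), (40, 21, y), (40, 25, d), (40, 25, w), (40, 25, y)}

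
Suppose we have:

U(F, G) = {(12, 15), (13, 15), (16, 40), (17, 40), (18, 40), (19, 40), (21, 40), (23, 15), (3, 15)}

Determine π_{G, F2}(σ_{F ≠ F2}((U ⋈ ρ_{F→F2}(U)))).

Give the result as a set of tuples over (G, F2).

ρ[F→F2]: schema becomes (F2, G); tuples unchanged.
U ⋈ ρ_{F→F2}(U) (natural join on G): {(12, 15, 12), (12, 15, 13), (12, 15, 23), (12, 15, 3), (13, 15, 12), (13, 15, 13), (13, 15, 23), (13, 15, 3), (16, 40, 16), (16, 40, 17), (16, 40, 18), (16, 40, 19), (16, 40, 21), (17, 40, 16), (17, 40, 17), (17, 40, 18), (17, 40, 19), (17, 40, 21), (18, 40, 16), (18, 40, 17), (18, 40, 18), (18, 40, 19), (18, 40, 21), (19, 40, 16), (19, 40, 17), (19, 40, 18), (19, 40, 19), (19, 40, 21), (21, 40, 16), (21, 40, 17), (21, 40, 18), (21, 40, 19), (21, 40, 21), (23, 15, 12), (23, 15, 13), (23, 15, 23), (23, 15, 3), (3, 15, 12), (3, 15, 13), (3, 15, 23), (3, 15, 3)}
Filtering on F ≠ F2 leaves {(12, 15, 13), (12, 15, 23), (12, 15, 3), (13, 15, 12), (13, 15, 23), (13, 15, 3), (16, 40, 17), (16, 40, 18), (16, 40, 19), (16, 40, 21), (17, 40, 16), (17, 40, 18), (17, 40, 19), (17, 40, 21), (18, 40, 16), (18, 40, 17), (18, 40, 19), (18, 40, 21), (19, 40, 16), (19, 40, 17), (19, 40, 18), (19, 40, 21), (21, 40, 16), (21, 40, 17), (21, 40, 18), (21, 40, 19), (23, 15, 12), (23, 15, 13), (23, 15, 3), (3, 15, 12), (3, 15, 13), (3, 15, 23)}.
π[G, F2]: project onto (G, F2) (23 duplicate(s) eliminated) → {(15, 12), (15, 13), (15, 23), (15, 3), (40, 16), (40, 17), (40, 18), (40, 19), (40, 21)}

{(15, 12), (15, 13), (15, 23), (15, 3), (40, 16), (40, 17), (40, 18), (40, 19), (40, 21)}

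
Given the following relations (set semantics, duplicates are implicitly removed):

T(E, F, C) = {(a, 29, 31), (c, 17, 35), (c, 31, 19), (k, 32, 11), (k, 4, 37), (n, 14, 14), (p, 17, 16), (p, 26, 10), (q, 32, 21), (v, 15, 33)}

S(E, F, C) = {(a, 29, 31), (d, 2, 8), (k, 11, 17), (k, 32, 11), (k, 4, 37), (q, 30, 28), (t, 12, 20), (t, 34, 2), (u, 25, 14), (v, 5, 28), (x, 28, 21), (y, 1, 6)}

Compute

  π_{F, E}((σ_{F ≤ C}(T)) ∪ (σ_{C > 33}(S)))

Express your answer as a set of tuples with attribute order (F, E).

{(14, n), (15, v), (17, c), (29, a), (4, k)}

Apply σ_{F ≤ C}; surviving tuples: {(a, 29, 31), (c, 17, 35), (k, 4, 37), (n, 14, 14), (v, 15, 33)}
Apply σ_{C > 33}; surviving tuples: {(k, 4, 37)}
Taking the union: {(a, 29, 31), (c, 17, 35), (k, 4, 37), (n, 14, 14), (v, 15, 33)}
Keep only column(s) F, E: {(14, n), (15, v), (17, c), (29, a), (4, k)}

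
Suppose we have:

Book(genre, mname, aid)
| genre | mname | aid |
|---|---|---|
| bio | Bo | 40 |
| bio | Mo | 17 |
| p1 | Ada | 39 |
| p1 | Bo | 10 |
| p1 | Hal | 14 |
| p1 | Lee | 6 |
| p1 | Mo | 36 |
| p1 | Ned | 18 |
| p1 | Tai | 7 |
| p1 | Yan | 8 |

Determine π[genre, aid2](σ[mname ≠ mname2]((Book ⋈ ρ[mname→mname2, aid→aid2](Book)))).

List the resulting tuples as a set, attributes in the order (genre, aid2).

{(bio, 17), (bio, 40), (p1, 10), (p1, 14), (p1, 18), (p1, 36), (p1, 39), (p1, 6), (p1, 7), (p1, 8)}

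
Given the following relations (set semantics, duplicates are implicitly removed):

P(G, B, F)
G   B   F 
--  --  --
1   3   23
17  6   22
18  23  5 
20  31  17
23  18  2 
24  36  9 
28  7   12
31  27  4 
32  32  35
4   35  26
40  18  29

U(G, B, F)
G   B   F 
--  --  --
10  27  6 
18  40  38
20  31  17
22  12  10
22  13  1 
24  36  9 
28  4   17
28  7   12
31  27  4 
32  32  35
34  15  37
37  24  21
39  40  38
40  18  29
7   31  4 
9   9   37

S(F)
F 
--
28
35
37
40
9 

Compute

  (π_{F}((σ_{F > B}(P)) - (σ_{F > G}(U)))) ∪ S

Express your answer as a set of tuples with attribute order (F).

σ[F > B]: keep tuples satisfying F > B → {(1, 3, 23), (17, 6, 22), (28, 7, 12), (32, 32, 35), (40, 18, 29)}
σ[F > G]: keep tuples satisfying F > G → {(18, 40, 38), (32, 32, 35), (34, 15, 37), (9, 9, 37)}
Taking the difference: {(1, 3, 23), (17, 6, 22), (28, 7, 12), (40, 18, 29)}
Keep only column(s) F: {12, 22, 23, 29}
Taking the union: {12, 22, 23, 28, 29, 35, 37, 40, 9}

{12, 22, 23, 28, 29, 35, 37, 40, 9}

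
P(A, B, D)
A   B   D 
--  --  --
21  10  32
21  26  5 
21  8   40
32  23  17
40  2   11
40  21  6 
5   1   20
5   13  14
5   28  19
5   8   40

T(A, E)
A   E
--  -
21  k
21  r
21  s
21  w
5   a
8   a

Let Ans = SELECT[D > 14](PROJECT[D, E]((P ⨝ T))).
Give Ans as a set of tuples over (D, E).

Natural join on A: {(21, 10, 32, k), (21, 10, 32, r), (21, 10, 32, s), (21, 10, 32, w), (21, 26, 5, k), (21, 26, 5, r), (21, 26, 5, s), (21, 26, 5, w), (21, 8, 40, k), (21, 8, 40, r), (21, 8, 40, s), (21, 8, 40, w), (5, 1, 20, a), (5, 13, 14, a), (5, 28, 19, a), (5, 8, 40, a)}
π[D, E]: project onto (D, E) → {(14, a), (19, a), (20, a), (32, k), (32, r), (32, s), (32, w), (40, a), (40, k), (40, r), (40, s), (40, w), (5, k), (5, r), (5, s), (5, w)}
Apply σ_{D > 14}; surviving tuples: {(19, a), (20, a), (32, k), (32, r), (32, s), (32, w), (40, a), (40, k), (40, r), (40, s), (40, w)}

{(19, a), (20, a), (32, k), (32, r), (32, s), (32, w), (40, a), (40, k), (40, r), (40, s), (40, w)}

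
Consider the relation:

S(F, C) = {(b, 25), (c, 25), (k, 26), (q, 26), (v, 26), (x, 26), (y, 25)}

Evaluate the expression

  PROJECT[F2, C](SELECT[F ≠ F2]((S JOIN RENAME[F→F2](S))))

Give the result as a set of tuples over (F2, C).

{(b, 25), (c, 25), (k, 26), (q, 26), (v, 26), (x, 26), (y, 25)}

ρ[F→F2]: schema becomes (F2, C); tuples unchanged.
Natural join on C: {(b, 25, b), (b, 25, c), (b, 25, y), (c, 25, b), (c, 25, c), (c, 25, y), (k, 26, k), (k, 26, q), (k, 26, v), (k, 26, x), (q, 26, k), (q, 26, q), (q, 26, v), (q, 26, x), (v, 26, k), (v, 26, q), (v, 26, v), (v, 26, x), (x, 26, k), (x, 26, q), (x, 26, v), (x, 26, x), (y, 25, b), (y, 25, c), (y, 25, y)}
σ[F ≠ F2]: keep tuples satisfying F ≠ F2 → {(b, 25, c), (b, 25, y), (c, 25, b), (c, 25, y), (k, 26, q), (k, 26, v), (k, 26, x), (q, 26, k), (q, 26, v), (q, 26, x), (v, 26, k), (v, 26, q), (v, 26, x), (x, 26, k), (x, 26, q), (x, 26, v), (y, 25, b), (y, 25, c)}
Projecting to F2, C (11 duplicate(s) eliminated): {(b, 25), (c, 25), (k, 26), (q, 26), (v, 26), (x, 26), (y, 25)}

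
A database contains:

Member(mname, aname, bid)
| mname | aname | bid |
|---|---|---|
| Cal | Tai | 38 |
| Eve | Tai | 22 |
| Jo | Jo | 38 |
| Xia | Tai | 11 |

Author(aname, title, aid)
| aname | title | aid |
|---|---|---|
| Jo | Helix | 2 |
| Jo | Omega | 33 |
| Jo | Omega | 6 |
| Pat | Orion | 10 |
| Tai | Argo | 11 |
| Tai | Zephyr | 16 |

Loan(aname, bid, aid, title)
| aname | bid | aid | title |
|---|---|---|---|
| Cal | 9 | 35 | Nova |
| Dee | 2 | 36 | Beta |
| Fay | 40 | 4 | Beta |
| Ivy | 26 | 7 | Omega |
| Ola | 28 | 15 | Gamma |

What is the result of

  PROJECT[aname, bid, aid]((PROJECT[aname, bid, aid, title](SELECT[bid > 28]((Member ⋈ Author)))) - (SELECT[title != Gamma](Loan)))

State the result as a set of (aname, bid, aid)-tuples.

{(Jo, 38, 2), (Jo, 38, 33), (Jo, 38, 6), (Tai, 38, 11), (Tai, 38, 16)}

Natural join on aname: {(Cal, Tai, 38, Argo, 11), (Cal, Tai, 38, Zephyr, 16), (Eve, Tai, 22, Argo, 11), (Eve, Tai, 22, Zephyr, 16), (Jo, Jo, 38, Helix, 2), (Jo, Jo, 38, Omega, 33), (Jo, Jo, 38, Omega, 6), (Xia, Tai, 11, Argo, 11), (Xia, Tai, 11, Zephyr, 16)}
Selection bid > 28: {(Cal, Tai, 38, Argo, 11), (Cal, Tai, 38, Zephyr, 16), (Jo, Jo, 38, Helix, 2), (Jo, Jo, 38, Omega, 33), (Jo, Jo, 38, Omega, 6)}
π_{aname, bid, aid, title} gives {(Jo, 38, 2, Helix), (Jo, 38, 33, Omega), (Jo, 38, 6, Omega), (Tai, 38, 11, Argo), (Tai, 38, 16, Zephyr)}.
Selection title != Gamma: {(Cal, 9, 35, Nova), (Dee, 2, 36, Beta), (Fay, 40, 4, Beta), (Ivy, 26, 7, Omega)}
Taking the difference: {(Jo, 38, 2, Helix), (Jo, 38, 33, Omega), (Jo, 38, 6, Omega), (Tai, 38, 11, Argo), (Tai, 38, 16, Zephyr)}
π_{aname, bid, aid} gives {(Jo, 38, 2), (Jo, 38, 33), (Jo, 38, 6), (Tai, 38, 11), (Tai, 38, 16)}.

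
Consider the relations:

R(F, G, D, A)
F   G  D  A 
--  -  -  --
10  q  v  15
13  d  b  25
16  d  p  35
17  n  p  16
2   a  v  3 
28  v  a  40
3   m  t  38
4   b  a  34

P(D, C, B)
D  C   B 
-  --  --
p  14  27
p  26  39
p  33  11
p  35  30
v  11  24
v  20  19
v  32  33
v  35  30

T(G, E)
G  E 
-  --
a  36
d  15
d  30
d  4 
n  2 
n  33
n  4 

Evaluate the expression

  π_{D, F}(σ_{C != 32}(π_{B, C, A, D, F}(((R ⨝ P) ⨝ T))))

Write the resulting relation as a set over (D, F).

R ⋈ P (natural join on D): {(10, q, v, 15, 11, 24), (10, q, v, 15, 20, 19), (10, q, v, 15, 32, 33), (10, q, v, 15, 35, 30), (16, d, p, 35, 14, 27), (16, d, p, 35, 26, 39), (16, d, p, 35, 33, 11), (16, d, p, 35, 35, 30), (17, n, p, 16, 14, 27), (17, n, p, 16, 26, 39), (17, n, p, 16, 33, 11), (17, n, p, 16, 35, 30), (2, a, v, 3, 11, 24), (2, a, v, 3, 20, 19), (2, a, v, 3, 32, 33), (2, a, v, 3, 35, 30)}
(R ⨝ P) ⋈ T (natural join on G): {(16, d, p, 35, 14, 27, 15), (16, d, p, 35, 14, 27, 30), (16, d, p, 35, 14, 27, 4), (16, d, p, 35, 26, 39, 15), (16, d, p, 35, 26, 39, 30), (16, d, p, 35, 26, 39, 4), (16, d, p, 35, 33, 11, 15), (16, d, p, 35, 33, 11, 30), (16, d, p, 35, 33, 11, 4), (16, d, p, 35, 35, 30, 15), (16, d, p, 35, 35, 30, 30), (16, d, p, 35, 35, 30, 4), (17, n, p, 16, 14, 27, 2), (17, n, p, 16, 14, 27, 33), (17, n, p, 16, 14, 27, 4), (17, n, p, 16, 26, 39, 2), (17, n, p, 16, 26, 39, 33), (17, n, p, 16, 26, 39, 4), (17, n, p, 16, 33, 11, 2), (17, n, p, 16, 33, 11, 33), (17, n, p, 16, 33, 11, 4), (17, n, p, 16, 35, 30, 2), (17, n, p, 16, 35, 30, 33), (17, n, p, 16, 35, 30, 4), (2, a, v, 3, 11, 24, 36), (2, a, v, 3, 20, 19, 36), (2, a, v, 3, 32, 33, 36), (2, a, v, 3, 35, 30, 36)}
Projecting to B, C, A, D, F (16 duplicate(s) eliminated): {(11, 33, 16, p, 17), (11, 33, 35, p, 16), (19, 20, 3, v, 2), (24, 11, 3, v, 2), (27, 14, 16, p, 17), (27, 14, 35, p, 16), (30, 35, 16, p, 17), (30, 35, 3, v, 2), (30, 35, 35, p, 16), (33, 32, 3, v, 2), (39, 26, 16, p, 17), (39, 26, 35, p, 16)}
Apply σ_{C != 32}; surviving tuples: {(11, 33, 16, p, 17), (11, 33, 35, p, 16), (19, 20, 3, v, 2), (24, 11, 3, v, 2), (27, 14, 16, p, 17), (27, 14, 35, p, 16), (30, 35, 16, p, 17), (30, 35, 3, v, 2), (30, 35, 35, p, 16), (39, 26, 16, p, 17), (39, 26, 35, p, 16)}
Projecting to D, F (8 duplicate(s) eliminated): {(p, 16), (p, 17), (v, 2)}

{(p, 16), (p, 17), (v, 2)}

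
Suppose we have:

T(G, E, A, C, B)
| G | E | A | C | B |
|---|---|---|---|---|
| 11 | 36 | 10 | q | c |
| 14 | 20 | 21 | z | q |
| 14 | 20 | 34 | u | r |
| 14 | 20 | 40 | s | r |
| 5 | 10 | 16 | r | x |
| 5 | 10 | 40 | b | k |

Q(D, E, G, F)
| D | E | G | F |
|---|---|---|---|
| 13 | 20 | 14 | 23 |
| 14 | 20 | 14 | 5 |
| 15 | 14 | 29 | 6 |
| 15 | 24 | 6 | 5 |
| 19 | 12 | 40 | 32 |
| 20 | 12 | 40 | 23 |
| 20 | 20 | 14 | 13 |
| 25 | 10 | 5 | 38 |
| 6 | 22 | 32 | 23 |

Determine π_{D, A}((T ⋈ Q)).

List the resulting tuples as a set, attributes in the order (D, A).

T ⋈ Q (natural join on G, E): {(14, 20, 21, z, q, 13, 23), (14, 20, 21, z, q, 14, 5), (14, 20, 21, z, q, 20, 13), (14, 20, 34, u, r, 13, 23), (14, 20, 34, u, r, 14, 5), (14, 20, 34, u, r, 20, 13), (14, 20, 40, s, r, 13, 23), (14, 20, 40, s, r, 14, 5), (14, 20, 40, s, r, 20, 13), (5, 10, 16, r, x, 25, 38), (5, 10, 40, b, k, 25, 38)}
Projecting to D, A: {(13, 21), (13, 34), (13, 40), (14, 21), (14, 34), (14, 40), (20, 21), (20, 34), (20, 40), (25, 16), (25, 40)}

{(13, 21), (13, 34), (13, 40), (14, 21), (14, 34), (14, 40), (20, 21), (20, 34), (20, 40), (25, 16), (25, 40)}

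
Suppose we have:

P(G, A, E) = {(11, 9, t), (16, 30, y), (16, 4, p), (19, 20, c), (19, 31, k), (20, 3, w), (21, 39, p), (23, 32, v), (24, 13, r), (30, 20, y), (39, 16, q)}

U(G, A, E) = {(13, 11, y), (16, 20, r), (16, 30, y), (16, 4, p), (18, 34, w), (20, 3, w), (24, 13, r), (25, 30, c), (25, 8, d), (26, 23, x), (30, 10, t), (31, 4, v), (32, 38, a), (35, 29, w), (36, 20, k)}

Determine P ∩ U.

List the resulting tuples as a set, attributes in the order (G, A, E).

{(16, 30, y), (16, 4, p), (20, 3, w), (24, 13, r)}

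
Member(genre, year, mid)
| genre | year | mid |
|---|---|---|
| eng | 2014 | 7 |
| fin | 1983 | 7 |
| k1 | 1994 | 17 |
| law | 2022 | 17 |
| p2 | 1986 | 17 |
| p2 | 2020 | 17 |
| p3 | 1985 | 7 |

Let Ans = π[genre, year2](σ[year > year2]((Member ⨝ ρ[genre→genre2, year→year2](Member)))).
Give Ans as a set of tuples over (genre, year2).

{(eng, 1983), (eng, 1985), (k1, 1986), (law, 1986), (law, 1994), (law, 2020), (p2, 1986), (p2, 1994), (p3, 1983)}

ρ[genre→genre2, year→year2]: schema becomes (genre2, year2, mid); tuples unchanged.
Joining Member and ρ[genre→genre2, year→year2](Member) on mid yields {(eng, 2014, 7, eng, 2014), (eng, 2014, 7, fin, 1983), (eng, 2014, 7, p3, 1985), (fin, 1983, 7, eng, 2014), (fin, 1983, 7, fin, 1983), (fin, 1983, 7, p3, 1985), (k1, 1994, 17, k1, 1994), (k1, 1994, 17, law, 2022), (k1, 1994, 17, p2, 1986), (k1, 1994, 17, p2, 2020), (law, 2022, 17, k1, 1994), (law, 2022, 17, law, 2022), (law, 2022, 17, p2, 1986), (law, 2022, 17, p2, 2020), (p2, 1986, 17, k1, 1994), (p2, 1986, 17, law, 2022), (p2, 1986, 17, p2, 1986), (p2, 1986, 17, p2, 2020), (p2, 2020, 17, k1, 1994), (p2, 2020, 17, law, 2022), (p2, 2020, 17, p2, 1986), (p2, 2020, 17, p2, 2020), (p3, 1985, 7, eng, 2014), (p3, 1985, 7, fin, 1983), (p3, 1985, 7, p3, 1985)}.
σ[year > year2]: keep tuples satisfying year > year2 → {(eng, 2014, 7, fin, 1983), (eng, 2014, 7, p3, 1985), (k1, 1994, 17, p2, 1986), (law, 2022, 17, k1, 1994), (law, 2022, 17, p2, 1986), (law, 2022, 17, p2, 2020), (p2, 2020, 17, k1, 1994), (p2, 2020, 17, p2, 1986), (p3, 1985, 7, fin, 1983)}
Keep only column(s) genre, year2: {(eng, 1983), (eng, 1985), (k1, 1986), (law, 1986), (law, 1994), (law, 2020), (p2, 1986), (p2, 1994), (p3, 1983)}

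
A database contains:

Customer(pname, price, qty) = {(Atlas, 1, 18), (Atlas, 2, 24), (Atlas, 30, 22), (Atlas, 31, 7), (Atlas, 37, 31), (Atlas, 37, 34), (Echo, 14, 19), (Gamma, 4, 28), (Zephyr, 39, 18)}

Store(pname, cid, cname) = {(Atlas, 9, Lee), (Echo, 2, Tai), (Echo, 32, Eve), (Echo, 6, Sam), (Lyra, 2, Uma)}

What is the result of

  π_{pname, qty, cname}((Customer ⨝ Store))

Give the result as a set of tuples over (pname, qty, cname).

{(Atlas, 18, Lee), (Atlas, 22, Lee), (Atlas, 24, Lee), (Atlas, 31, Lee), (Atlas, 34, Lee), (Atlas, 7, Lee), (Echo, 19, Eve), (Echo, 19, Sam), (Echo, 19, Tai)}

Natural join on pname: {(Atlas, 1, 18, 9, Lee), (Atlas, 2, 24, 9, Lee), (Atlas, 30, 22, 9, Lee), (Atlas, 31, 7, 9, Lee), (Atlas, 37, 31, 9, Lee), (Atlas, 37, 34, 9, Lee), (Echo, 14, 19, 2, Tai), (Echo, 14, 19, 32, Eve), (Echo, 14, 19, 6, Sam)}
π[pname, qty, cname]: project onto (pname, qty, cname) → {(Atlas, 18, Lee), (Atlas, 22, Lee), (Atlas, 24, Lee), (Atlas, 31, Lee), (Atlas, 34, Lee), (Atlas, 7, Lee), (Echo, 19, Eve), (Echo, 19, Sam), (Echo, 19, Tai)}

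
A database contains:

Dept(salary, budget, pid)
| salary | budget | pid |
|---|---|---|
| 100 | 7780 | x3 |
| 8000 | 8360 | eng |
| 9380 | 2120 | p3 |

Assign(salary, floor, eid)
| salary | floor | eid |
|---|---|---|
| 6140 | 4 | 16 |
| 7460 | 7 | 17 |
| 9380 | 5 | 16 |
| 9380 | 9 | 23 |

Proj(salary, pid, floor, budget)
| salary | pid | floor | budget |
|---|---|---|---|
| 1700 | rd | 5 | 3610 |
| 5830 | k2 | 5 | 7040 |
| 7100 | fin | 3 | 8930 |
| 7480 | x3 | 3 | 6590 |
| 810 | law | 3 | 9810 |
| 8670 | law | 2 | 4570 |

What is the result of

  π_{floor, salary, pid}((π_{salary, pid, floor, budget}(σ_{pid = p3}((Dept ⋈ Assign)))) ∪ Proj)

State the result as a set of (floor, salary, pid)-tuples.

Dept ⋈ Assign (natural join on salary): {(9380, 2120, p3, 5, 16), (9380, 2120, p3, 9, 23)}
σ[pid = p3]: keep tuples satisfying pid = p3 → {(9380, 2120, p3, 5, 16), (9380, 2120, p3, 9, 23)}
Projecting to salary, pid, floor, budget: {(9380, p3, 5, 2120), (9380, p3, 9, 2120)}
Set union of the two operands is {(1700, rd, 5, 3610), (5830, k2, 5, 7040), (7100, fin, 3, 8930), (7480, x3, 3, 6590), (810, law, 3, 9810), (8670, law, 2, 4570), (9380, p3, 5, 2120), (9380, p3, 9, 2120)}.
Projecting to floor, salary, pid: {(2, 8670, law), (3, 7100, fin), (3, 7480, x3), (3, 810, law), (5, 1700, rd), (5, 5830, k2), (5, 9380, p3), (9, 9380, p3)}

{(2, 8670, law), (3, 7100, fin), (3, 7480, x3), (3, 810, law), (5, 1700, rd), (5, 5830, k2), (5, 9380, p3), (9, 9380, p3)}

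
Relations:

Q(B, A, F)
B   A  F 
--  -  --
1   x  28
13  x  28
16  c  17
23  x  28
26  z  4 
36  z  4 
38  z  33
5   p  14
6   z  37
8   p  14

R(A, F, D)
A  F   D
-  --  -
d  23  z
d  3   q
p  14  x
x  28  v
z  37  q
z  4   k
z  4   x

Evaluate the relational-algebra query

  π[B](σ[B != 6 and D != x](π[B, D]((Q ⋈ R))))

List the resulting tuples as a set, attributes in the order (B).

Joining Q and R on A, F yields {(1, x, 28, v), (13, x, 28, v), (23, x, 28, v), (26, z, 4, k), (26, z, 4, x), (36, z, 4, k), (36, z, 4, x), (5, p, 14, x), (6, z, 37, q), (8, p, 14, x)}.
Projecting to B, D: {(1, v), (13, v), (23, v), (26, k), (26, x), (36, k), (36, x), (5, x), (6, q), (8, x)}
Apply σ_{B != 6 and D != x}; surviving tuples: {(1, v), (13, v), (23, v), (26, k), (36, k)}
Projecting to B: {1, 13, 23, 26, 36}

{1, 13, 23, 26, 36}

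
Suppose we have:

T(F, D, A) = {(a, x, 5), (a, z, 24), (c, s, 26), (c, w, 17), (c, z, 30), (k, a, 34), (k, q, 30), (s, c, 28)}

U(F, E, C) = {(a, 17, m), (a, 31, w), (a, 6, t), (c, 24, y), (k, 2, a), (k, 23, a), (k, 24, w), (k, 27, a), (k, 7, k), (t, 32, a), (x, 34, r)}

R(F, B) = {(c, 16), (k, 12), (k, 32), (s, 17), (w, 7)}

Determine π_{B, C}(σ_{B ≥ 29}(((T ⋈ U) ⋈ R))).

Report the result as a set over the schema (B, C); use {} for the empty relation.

{(32, a), (32, k), (32, w)}

T ⋈ U (natural join on F): {(a, x, 5, 17, m), (a, x, 5, 31, w), (a, x, 5, 6, t), (a, z, 24, 17, m), (a, z, 24, 31, w), (a, z, 24, 6, t), (c, s, 26, 24, y), (c, w, 17, 24, y), (c, z, 30, 24, y), (k, a, 34, 2, a), (k, a, 34, 23, a), (k, a, 34, 24, w), (k, a, 34, 27, a), (k, a, 34, 7, k), (k, q, 30, 2, a), (k, q, 30, 23, a), (k, q, 30, 24, w), (k, q, 30, 27, a), (k, q, 30, 7, k)}
(T ⋈ U) ⋈ R (natural join on F): {(c, s, 26, 24, y, 16), (c, w, 17, 24, y, 16), (c, z, 30, 24, y, 16), (k, a, 34, 2, a, 12), (k, a, 34, 2, a, 32), (k, a, 34, 23, a, 12), (k, a, 34, 23, a, 32), (k, a, 34, 24, w, 12), (k, a, 34, 24, w, 32), (k, a, 34, 27, a, 12), (k, a, 34, 27, a, 32), (k, a, 34, 7, k, 12), (k, a, 34, 7, k, 32), (k, q, 30, 2, a, 12), (k, q, 30, 2, a, 32), (k, q, 30, 23, a, 12), (k, q, 30, 23, a, 32), (k, q, 30, 24, w, 12), (k, q, 30, 24, w, 32), (k, q, 30, 27, a, 12), (k, q, 30, 27, a, 32), (k, q, 30, 7, k, 12), (k, q, 30, 7, k, 32)}
Selection B ≥ 29: {(k, a, 34, 2, a, 32), (k, a, 34, 23, a, 32), (k, a, 34, 24, w, 32), (k, a, 34, 27, a, 32), (k, a, 34, 7, k, 32), (k, q, 30, 2, a, 32), (k, q, 30, 23, a, 32), (k, q, 30, 24, w, 32), (k, q, 30, 27, a, 32), (k, q, 30, 7, k, 32)}
Keep only column(s) B, C (7 duplicate(s) eliminated): {(32, a), (32, k), (32, w)}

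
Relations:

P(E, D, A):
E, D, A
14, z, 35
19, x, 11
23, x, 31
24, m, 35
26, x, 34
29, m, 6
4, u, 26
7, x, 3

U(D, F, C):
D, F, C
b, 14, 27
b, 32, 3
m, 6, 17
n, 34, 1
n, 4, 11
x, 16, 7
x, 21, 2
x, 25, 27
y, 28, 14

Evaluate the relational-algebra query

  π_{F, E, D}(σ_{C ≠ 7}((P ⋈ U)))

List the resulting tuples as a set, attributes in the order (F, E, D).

{(21, 19, x), (21, 23, x), (21, 26, x), (21, 7, x), (25, 19, x), (25, 23, x), (25, 26, x), (25, 7, x), (6, 24, m), (6, 29, m)}

P ⋈ U (natural join on D): {(19, x, 11, 16, 7), (19, x, 11, 21, 2), (19, x, 11, 25, 27), (23, x, 31, 16, 7), (23, x, 31, 21, 2), (23, x, 31, 25, 27), (24, m, 35, 6, 17), (26, x, 34, 16, 7), (26, x, 34, 21, 2), (26, x, 34, 25, 27), (29, m, 6, 6, 17), (7, x, 3, 16, 7), (7, x, 3, 21, 2), (7, x, 3, 25, 27)}
Filtering on C ≠ 7 leaves {(19, x, 11, 21, 2), (19, x, 11, 25, 27), (23, x, 31, 21, 2), (23, x, 31, 25, 27), (24, m, 35, 6, 17), (26, x, 34, 21, 2), (26, x, 34, 25, 27), (29, m, 6, 6, 17), (7, x, 3, 21, 2), (7, x, 3, 25, 27)}.
π[F, E, D]: project onto (F, E, D) → {(21, 19, x), (21, 23, x), (21, 26, x), (21, 7, x), (25, 19, x), (25, 23, x), (25, 26, x), (25, 7, x), (6, 24, m), (6, 29, m)}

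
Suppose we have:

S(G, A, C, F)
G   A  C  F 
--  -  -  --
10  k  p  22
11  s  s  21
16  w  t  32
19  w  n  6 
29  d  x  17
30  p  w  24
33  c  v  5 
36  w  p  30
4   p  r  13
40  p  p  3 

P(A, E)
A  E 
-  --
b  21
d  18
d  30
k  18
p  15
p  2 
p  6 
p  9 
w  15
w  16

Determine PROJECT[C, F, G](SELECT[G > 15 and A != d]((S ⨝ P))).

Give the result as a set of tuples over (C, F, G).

Joining S and P on A yields {(10, k, p, 22, 18), (16, w, t, 32, 15), (16, w, t, 32, 16), (19, w, n, 6, 15), (19, w, n, 6, 16), (29, d, x, 17, 18), (29, d, x, 17, 30), (30, p, w, 24, 15), (30, p, w, 24, 2), (30, p, w, 24, 6), (30, p, w, 24, 9), (36, w, p, 30, 15), (36, w, p, 30, 16), (4, p, r, 13, 15), (4, p, r, 13, 2), (4, p, r, 13, 6), (4, p, r, 13, 9), (40, p, p, 3, 15), (40, p, p, 3, 2), (40, p, p, 3, 6), (40, p, p, 3, 9)}.
Apply σ_{G > 15 and A != d}; surviving tuples: {(16, w, t, 32, 15), (16, w, t, 32, 16), (19, w, n, 6, 15), (19, w, n, 6, 16), (30, p, w, 24, 15), (30, p, w, 24, 2), (30, p, w, 24, 6), (30, p, w, 24, 9), (36, w, p, 30, 15), (36, w, p, 30, 16), (40, p, p, 3, 15), (40, p, p, 3, 2), (40, p, p, 3, 6), (40, p, p, 3, 9)}
Keep only column(s) C, F, G (9 duplicate(s) eliminated): {(n, 6, 19), (p, 3, 40), (p, 30, 36), (t, 32, 16), (w, 24, 30)}

{(n, 6, 19), (p, 3, 40), (p, 30, 36), (t, 32, 16), (w, 24, 30)}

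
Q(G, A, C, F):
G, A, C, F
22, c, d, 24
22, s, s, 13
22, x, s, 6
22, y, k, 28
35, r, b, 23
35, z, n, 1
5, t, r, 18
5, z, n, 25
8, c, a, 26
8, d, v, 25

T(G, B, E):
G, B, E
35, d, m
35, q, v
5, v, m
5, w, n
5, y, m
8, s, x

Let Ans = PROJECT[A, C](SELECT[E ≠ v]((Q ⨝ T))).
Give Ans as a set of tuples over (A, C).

Joining Q and T on G yields {(35, r, b, 23, d, m), (35, r, b, 23, q, v), (35, z, n, 1, d, m), (35, z, n, 1, q, v), (5, t, r, 18, v, m), (5, t, r, 18, w, n), (5, t, r, 18, y, m), (5, z, n, 25, v, m), (5, z, n, 25, w, n), (5, z, n, 25, y, m), (8, c, a, 26, s, x), (8, d, v, 25, s, x)}.
Filtering on E ≠ v leaves {(35, r, b, 23, d, m), (35, z, n, 1, d, m), (5, t, r, 18, v, m), (5, t, r, 18, w, n), (5, t, r, 18, y, m), (5, z, n, 25, v, m), (5, z, n, 25, w, n), (5, z, n, 25, y, m), (8, c, a, 26, s, x), (8, d, v, 25, s, x)}.
π_{A, C} gives {(c, a), (d, v), (r, b), (t, r), (z, n)} (5 duplicate(s) eliminated).

{(c, a), (d, v), (r, b), (t, r), (z, n)}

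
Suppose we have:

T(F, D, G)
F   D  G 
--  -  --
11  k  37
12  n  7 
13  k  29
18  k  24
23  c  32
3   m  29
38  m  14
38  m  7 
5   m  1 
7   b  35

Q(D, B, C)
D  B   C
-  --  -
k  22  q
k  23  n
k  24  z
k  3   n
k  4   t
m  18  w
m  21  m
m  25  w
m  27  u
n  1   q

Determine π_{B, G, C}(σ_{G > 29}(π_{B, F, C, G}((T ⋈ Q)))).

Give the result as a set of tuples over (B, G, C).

{(22, 37, q), (23, 37, n), (24, 37, z), (3, 37, n), (4, 37, t)}

Joining T and Q on D yields {(11, k, 37, 22, q), (11, k, 37, 23, n), (11, k, 37, 24, z), (11, k, 37, 3, n), (11, k, 37, 4, t), (12, n, 7, 1, q), (13, k, 29, 22, q), (13, k, 29, 23, n), (13, k, 29, 24, z), (13, k, 29, 3, n), (13, k, 29, 4, t), (18, k, 24, 22, q), (18, k, 24, 23, n), (18, k, 24, 24, z), (18, k, 24, 3, n), (18, k, 24, 4, t), (3, m, 29, 18, w), (3, m, 29, 21, m), (3, m, 29, 25, w), (3, m, 29, 27, u), (38, m, 14, 18, w), (38, m, 14, 21, m), (38, m, 14, 25, w), (38, m, 14, 27, u), (38, m, 7, 18, w), (38, m, 7, 21, m), (38, m, 7, 25, w), (38, m, 7, 27, u), (5, m, 1, 18, w), (5, m, 1, 21, m), (5, m, 1, 25, w), (5, m, 1, 27, u)}.
π_{B, F, C, G} gives {(1, 12, q, 7), (18, 3, w, 29), (18, 38, w, 14), (18, 38, w, 7), (18, 5, w, 1), (21, 3, m, 29), (21, 38, m, 14), (21, 38, m, 7), (21, 5, m, 1), (22, 11, q, 37), (22, 13, q, 29), (22, 18, q, 24), (23, 11, n, 37), (23, 13, n, 29), (23, 18, n, 24), (24, 11, z, 37), (24, 13, z, 29), (24, 18, z, 24), (25, 3, w, 29), (25, 38, w, 14), (25, 38, w, 7), (25, 5, w, 1), (27, 3, u, 29), (27, 38, u, 14), (27, 38, u, 7), (27, 5, u, 1), (3, 11, n, 37), (3, 13, n, 29), (3, 18, n, 24), (4, 11, t, 37), (4, 13, t, 29), (4, 18, t, 24)}.
Selection G > 29: {(22, 11, q, 37), (23, 11, n, 37), (24, 11, z, 37), (3, 11, n, 37), (4, 11, t, 37)}
π_{B, G, C} gives {(22, 37, q), (23, 37, n), (24, 37, z), (3, 37, n), (4, 37, t)}.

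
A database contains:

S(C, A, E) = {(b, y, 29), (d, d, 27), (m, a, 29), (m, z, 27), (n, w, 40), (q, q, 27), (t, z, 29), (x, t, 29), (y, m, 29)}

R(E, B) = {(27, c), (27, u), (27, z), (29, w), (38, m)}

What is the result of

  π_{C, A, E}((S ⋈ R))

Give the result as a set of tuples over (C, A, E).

{(b, y, 29), (d, d, 27), (m, a, 29), (m, z, 27), (q, q, 27), (t, z, 29), (x, t, 29), (y, m, 29)}

Joining S and R on E yields {(b, y, 29, w), (d, d, 27, c), (d, d, 27, u), (d, d, 27, z), (m, a, 29, w), (m, z, 27, c), (m, z, 27, u), (m, z, 27, z), (q, q, 27, c), (q, q, 27, u), (q, q, 27, z), (t, z, 29, w), (x, t, 29, w), (y, m, 29, w)}.
Keep only column(s) C, A, E (6 duplicate(s) eliminated): {(b, y, 29), (d, d, 27), (m, a, 29), (m, z, 27), (q, q, 27), (t, z, 29), (x, t, 29), (y, m, 29)}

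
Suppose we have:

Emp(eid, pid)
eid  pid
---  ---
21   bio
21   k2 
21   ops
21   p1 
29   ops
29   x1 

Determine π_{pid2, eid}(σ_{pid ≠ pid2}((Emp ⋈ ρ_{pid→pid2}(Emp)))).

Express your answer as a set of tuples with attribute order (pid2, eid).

ρ[pid→pid2]: schema becomes (eid, pid2); tuples unchanged.
Emp ⋈ ρ_{pid→pid2}(Emp) (natural join on eid): {(21, bio, bio), (21, bio, k2), (21, bio, ops), (21, bio, p1), (21, k2, bio), (21, k2, k2), (21, k2, ops), (21, k2, p1), (21, ops, bio), (21, ops, k2), (21, ops, ops), (21, ops, p1), (21, p1, bio), (21, p1, k2), (21, p1, ops), (21, p1, p1), (29, ops, ops), (29, ops, x1), (29, x1, ops), (29, x1, x1)}
Filtering on pid ≠ pid2 leaves {(21, bio, k2), (21, bio, ops), (21, bio, p1), (21, k2, bio), (21, k2, ops), (21, k2, p1), (21, ops, bio), (21, ops, k2), (21, ops, p1), (21, p1, bio), (21, p1, k2), (21, p1, ops), (29, ops, x1), (29, x1, ops)}.
π[pid2, eid]: project onto (pid2, eid) (8 duplicate(s) eliminated) → {(bio, 21), (k2, 21), (ops, 21), (ops, 29), (p1, 21), (x1, 29)}

{(bio, 21), (k2, 21), (ops, 21), (ops, 29), (p1, 21), (x1, 29)}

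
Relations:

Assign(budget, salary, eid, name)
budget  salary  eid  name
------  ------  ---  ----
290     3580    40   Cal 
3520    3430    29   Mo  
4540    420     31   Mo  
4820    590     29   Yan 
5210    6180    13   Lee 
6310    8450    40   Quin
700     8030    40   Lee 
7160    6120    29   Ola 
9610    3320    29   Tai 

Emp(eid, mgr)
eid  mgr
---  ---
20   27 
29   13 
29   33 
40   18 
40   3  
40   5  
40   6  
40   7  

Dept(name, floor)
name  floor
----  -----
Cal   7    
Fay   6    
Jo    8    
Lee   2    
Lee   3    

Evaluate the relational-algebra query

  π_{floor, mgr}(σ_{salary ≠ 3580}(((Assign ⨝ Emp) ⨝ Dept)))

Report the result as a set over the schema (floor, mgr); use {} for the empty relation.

{(2, 18), (2, 3), (2, 5), (2, 6), (2, 7), (3, 18), (3, 3), (3, 5), (3, 6), (3, 7)}

Natural join on eid: {(290, 3580, 40, Cal, 18), (290, 3580, 40, Cal, 3), (290, 3580, 40, Cal, 5), (290, 3580, 40, Cal, 6), (290, 3580, 40, Cal, 7), (3520, 3430, 29, Mo, 13), (3520, 3430, 29, Mo, 33), (4820, 590, 29, Yan, 13), (4820, 590, 29, Yan, 33), (6310, 8450, 40, Quin, 18), (6310, 8450, 40, Quin, 3), (6310, 8450, 40, Quin, 5), (6310, 8450, 40, Quin, 6), (6310, 8450, 40, Quin, 7), (700, 8030, 40, Lee, 18), (700, 8030, 40, Lee, 3), (700, 8030, 40, Lee, 5), (700, 8030, 40, Lee, 6), (700, 8030, 40, Lee, 7), (7160, 6120, 29, Ola, 13), (7160, 6120, 29, Ola, 33), (9610, 3320, 29, Tai, 13), (9610, 3320, 29, Tai, 33)}
Natural join on name: {(290, 3580, 40, Cal, 18, 7), (290, 3580, 40, Cal, 3, 7), (290, 3580, 40, Cal, 5, 7), (290, 3580, 40, Cal, 6, 7), (290, 3580, 40, Cal, 7, 7), (700, 8030, 40, Lee, 18, 2), (700, 8030, 40, Lee, 18, 3), (700, 8030, 40, Lee, 3, 2), (700, 8030, 40, Lee, 3, 3), (700, 8030, 40, Lee, 5, 2), (700, 8030, 40, Lee, 5, 3), (700, 8030, 40, Lee, 6, 2), (700, 8030, 40, Lee, 6, 3), (700, 8030, 40, Lee, 7, 2), (700, 8030, 40, Lee, 7, 3)}
Apply σ_{salary ≠ 3580}; surviving tuples: {(700, 8030, 40, Lee, 18, 2), (700, 8030, 40, Lee, 18, 3), (700, 8030, 40, Lee, 3, 2), (700, 8030, 40, Lee, 3, 3), (700, 8030, 40, Lee, 5, 2), (700, 8030, 40, Lee, 5, 3), (700, 8030, 40, Lee, 6, 2), (700, 8030, 40, Lee, 6, 3), (700, 8030, 40, Lee, 7, 2), (700, 8030, 40, Lee, 7, 3)}
π[floor, mgr]: project onto (floor, mgr) → {(2, 18), (2, 3), (2, 5), (2, 6), (2, 7), (3, 18), (3, 3), (3, 5), (3, 6), (3, 7)}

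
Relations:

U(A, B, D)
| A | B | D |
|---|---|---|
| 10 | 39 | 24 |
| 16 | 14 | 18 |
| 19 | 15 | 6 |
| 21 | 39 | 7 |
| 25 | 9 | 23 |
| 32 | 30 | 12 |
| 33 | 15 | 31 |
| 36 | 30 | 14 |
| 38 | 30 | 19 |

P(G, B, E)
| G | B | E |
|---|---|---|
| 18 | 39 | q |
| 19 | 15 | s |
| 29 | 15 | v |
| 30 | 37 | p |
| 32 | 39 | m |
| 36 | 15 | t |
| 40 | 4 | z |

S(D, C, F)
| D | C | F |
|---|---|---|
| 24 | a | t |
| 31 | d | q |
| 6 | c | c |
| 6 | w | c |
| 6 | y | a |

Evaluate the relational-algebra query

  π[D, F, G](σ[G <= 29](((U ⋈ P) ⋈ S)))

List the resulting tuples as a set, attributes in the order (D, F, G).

Natural join on B: {(10, 39, 24, 18, q), (10, 39, 24, 32, m), (19, 15, 6, 19, s), (19, 15, 6, 29, v), (19, 15, 6, 36, t), (21, 39, 7, 18, q), (21, 39, 7, 32, m), (33, 15, 31, 19, s), (33, 15, 31, 29, v), (33, 15, 31, 36, t)}
Natural join on D: {(10, 39, 24, 18, q, a, t), (10, 39, 24, 32, m, a, t), (19, 15, 6, 19, s, c, c), (19, 15, 6, 19, s, w, c), (19, 15, 6, 19, s, y, a), (19, 15, 6, 29, v, c, c), (19, 15, 6, 29, v, w, c), (19, 15, 6, 29, v, y, a), (19, 15, 6, 36, t, c, c), (19, 15, 6, 36, t, w, c), (19, 15, 6, 36, t, y, a), (33, 15, 31, 19, s, d, q), (33, 15, 31, 29, v, d, q), (33, 15, 31, 36, t, d, q)}
σ[G <= 29]: keep tuples satisfying G <= 29 → {(10, 39, 24, 18, q, a, t), (19, 15, 6, 19, s, c, c), (19, 15, 6, 19, s, w, c), (19, 15, 6, 19, s, y, a), (19, 15, 6, 29, v, c, c), (19, 15, 6, 29, v, w, c), (19, 15, 6, 29, v, y, a), (33, 15, 31, 19, s, d, q), (33, 15, 31, 29, v, d, q)}
Keep only column(s) D, F, G (2 duplicate(s) eliminated): {(24, t, 18), (31, q, 19), (31, q, 29), (6, a, 19), (6, a, 29), (6, c, 19), (6, c, 29)}

{(24, t, 18), (31, q, 19), (31, q, 29), (6, a, 19), (6, a, 29), (6, c, 19), (6, c, 29)}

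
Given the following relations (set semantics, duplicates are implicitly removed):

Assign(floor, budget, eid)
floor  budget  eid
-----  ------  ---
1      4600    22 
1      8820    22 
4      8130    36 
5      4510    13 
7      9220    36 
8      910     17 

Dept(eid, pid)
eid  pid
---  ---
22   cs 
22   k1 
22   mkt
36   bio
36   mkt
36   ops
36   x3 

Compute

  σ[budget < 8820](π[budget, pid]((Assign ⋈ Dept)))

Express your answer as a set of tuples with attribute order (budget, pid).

Natural join on eid: {(1, 4600, 22, cs), (1, 4600, 22, k1), (1, 4600, 22, mkt), (1, 8820, 22, cs), (1, 8820, 22, k1), (1, 8820, 22, mkt), (4, 8130, 36, bio), (4, 8130, 36, mkt), (4, 8130, 36, ops), (4, 8130, 36, x3), (7, 9220, 36, bio), (7, 9220, 36, mkt), (7, 9220, 36, ops), (7, 9220, 36, x3)}
Keep only column(s) budget, pid: {(4600, cs), (4600, k1), (4600, mkt), (8130, bio), (8130, mkt), (8130, ops), (8130, x3), (8820, cs), (8820, k1), (8820, mkt), (9220, bio), (9220, mkt), (9220, ops), (9220, x3)}
Filtering on budget < 8820 leaves {(4600, cs), (4600, k1), (4600, mkt), (8130, bio), (8130, mkt), (8130, ops), (8130, x3)}.

{(4600, cs), (4600, k1), (4600, mkt), (8130, bio), (8130, mkt), (8130, ops), (8130, x3)}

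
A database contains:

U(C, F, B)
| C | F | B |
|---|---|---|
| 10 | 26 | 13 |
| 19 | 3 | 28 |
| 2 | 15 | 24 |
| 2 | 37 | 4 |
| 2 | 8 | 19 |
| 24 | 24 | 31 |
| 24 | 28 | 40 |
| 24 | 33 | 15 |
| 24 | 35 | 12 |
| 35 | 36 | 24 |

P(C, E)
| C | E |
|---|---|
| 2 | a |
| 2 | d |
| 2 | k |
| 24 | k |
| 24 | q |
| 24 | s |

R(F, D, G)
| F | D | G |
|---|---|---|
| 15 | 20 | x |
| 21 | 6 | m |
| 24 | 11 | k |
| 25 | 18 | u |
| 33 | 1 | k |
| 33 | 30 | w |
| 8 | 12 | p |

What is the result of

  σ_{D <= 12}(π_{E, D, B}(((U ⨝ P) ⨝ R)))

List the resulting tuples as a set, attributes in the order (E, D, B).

{(a, 12, 19), (d, 12, 19), (k, 1, 15), (k, 11, 31), (k, 12, 19), (q, 1, 15), (q, 11, 31), (s, 1, 15), (s, 11, 31)}

Natural join on C: {(2, 15, 24, a), (2, 15, 24, d), (2, 15, 24, k), (2, 37, 4, a), (2, 37, 4, d), (2, 37, 4, k), (2, 8, 19, a), (2, 8, 19, d), (2, 8, 19, k), (24, 24, 31, k), (24, 24, 31, q), (24, 24, 31, s), (24, 28, 40, k), (24, 28, 40, q), (24, 28, 40, s), (24, 33, 15, k), (24, 33, 15, q), (24, 33, 15, s), (24, 35, 12, k), (24, 35, 12, q), (24, 35, 12, s)}
Natural join on F: {(2, 15, 24, a, 20, x), (2, 15, 24, d, 20, x), (2, 15, 24, k, 20, x), (2, 8, 19, a, 12, p), (2, 8, 19, d, 12, p), (2, 8, 19, k, 12, p), (24, 24, 31, k, 11, k), (24, 24, 31, q, 11, k), (24, 24, 31, s, 11, k), (24, 33, 15, k, 1, k), (24, 33, 15, k, 30, w), (24, 33, 15, q, 1, k), (24, 33, 15, q, 30, w), (24, 33, 15, s, 1, k), (24, 33, 15, s, 30, w)}
π_{E, D, B} gives {(a, 12, 19), (a, 20, 24), (d, 12, 19), (d, 20, 24), (k, 1, 15), (k, 11, 31), (k, 12, 19), (k, 20, 24), (k, 30, 15), (q, 1, 15), (q, 11, 31), (q, 30, 15), (s, 1, 15), (s, 11, 31), (s, 30, 15)}.
Filtering on D <= 12 leaves {(a, 12, 19), (d, 12, 19), (k, 1, 15), (k, 11, 31), (k, 12, 19), (q, 1, 15), (q, 11, 31), (s, 1, 15), (s, 11, 31)}.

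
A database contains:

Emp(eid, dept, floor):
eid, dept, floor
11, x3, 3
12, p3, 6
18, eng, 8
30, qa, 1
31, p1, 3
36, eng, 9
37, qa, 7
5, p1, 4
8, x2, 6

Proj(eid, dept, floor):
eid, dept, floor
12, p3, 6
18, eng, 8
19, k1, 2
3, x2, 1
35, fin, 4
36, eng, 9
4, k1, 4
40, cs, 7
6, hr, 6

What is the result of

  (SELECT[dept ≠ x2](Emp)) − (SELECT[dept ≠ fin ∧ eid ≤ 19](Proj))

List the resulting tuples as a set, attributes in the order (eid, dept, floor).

Apply σ_{dept ≠ x2}; surviving tuples: {(11, x3, 3), (12, p3, 6), (18, eng, 8), (30, qa, 1), (31, p1, 3), (36, eng, 9), (37, qa, 7), (5, p1, 4)}
Apply σ_{dept ≠ fin ∧ eid ≤ 19}; surviving tuples: {(12, p3, 6), (18, eng, 8), (19, k1, 2), (3, x2, 1), (4, k1, 4), (6, hr, 6)}
Set difference of the two operands is {(11, x3, 3), (30, qa, 1), (31, p1, 3), (36, eng, 9), (37, qa, 7), (5, p1, 4)}.

{(11, x3, 3), (30, qa, 1), (31, p1, 3), (36, eng, 9), (37, qa, 7), (5, p1, 4)}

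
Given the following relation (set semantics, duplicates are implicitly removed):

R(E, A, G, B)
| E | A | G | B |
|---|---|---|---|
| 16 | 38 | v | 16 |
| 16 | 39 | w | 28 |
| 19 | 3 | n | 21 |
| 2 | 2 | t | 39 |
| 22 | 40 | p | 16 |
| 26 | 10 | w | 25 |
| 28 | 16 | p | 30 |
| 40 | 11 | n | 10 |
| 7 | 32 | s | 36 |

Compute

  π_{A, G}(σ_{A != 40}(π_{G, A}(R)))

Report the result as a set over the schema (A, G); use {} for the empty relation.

{(10, w), (11, n), (16, p), (2, t), (3, n), (32, s), (38, v), (39, w)}

π_{G, A} gives {(n, 11), (n, 3), (p, 16), (p, 40), (s, 32), (t, 2), (v, 38), (w, 10), (w, 39)}.
Apply σ_{A != 40}; surviving tuples: {(n, 11), (n, 3), (p, 16), (s, 32), (t, 2), (v, 38), (w, 10), (w, 39)}
π_{A, G} gives {(10, w), (11, n), (16, p), (2, t), (3, n), (32, s), (38, v), (39, w)}.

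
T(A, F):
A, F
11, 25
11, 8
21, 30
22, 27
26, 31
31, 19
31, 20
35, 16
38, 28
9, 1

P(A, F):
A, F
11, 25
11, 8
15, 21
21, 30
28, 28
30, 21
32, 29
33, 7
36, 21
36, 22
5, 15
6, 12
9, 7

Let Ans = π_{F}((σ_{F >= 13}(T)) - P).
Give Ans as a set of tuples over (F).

Apply σ_{F >= 13}; surviving tuples: {(11, 25), (21, 30), (22, 27), (26, 31), (31, 19), (31, 20), (35, 16), (38, 28)}
Taking the difference: {(22, 27), (26, 31), (31, 19), (31, 20), (35, 16), (38, 28)}
Keep only column(s) F: {16, 19, 20, 27, 28, 31}

{16, 19, 20, 27, 28, 31}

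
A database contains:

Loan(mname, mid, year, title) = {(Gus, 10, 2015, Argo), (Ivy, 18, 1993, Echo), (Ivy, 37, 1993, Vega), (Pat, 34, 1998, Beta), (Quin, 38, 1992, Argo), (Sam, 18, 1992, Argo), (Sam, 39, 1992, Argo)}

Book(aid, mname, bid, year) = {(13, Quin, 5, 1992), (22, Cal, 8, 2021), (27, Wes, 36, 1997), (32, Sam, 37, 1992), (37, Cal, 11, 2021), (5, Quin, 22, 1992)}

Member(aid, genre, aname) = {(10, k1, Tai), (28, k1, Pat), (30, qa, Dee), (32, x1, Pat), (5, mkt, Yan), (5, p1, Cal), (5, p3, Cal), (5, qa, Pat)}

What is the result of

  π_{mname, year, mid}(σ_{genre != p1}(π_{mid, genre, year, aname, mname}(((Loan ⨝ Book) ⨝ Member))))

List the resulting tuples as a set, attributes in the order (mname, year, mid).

Natural join on mname, year: {(Quin, 38, 1992, Argo, 13, 5), (Quin, 38, 1992, Argo, 5, 22), (Sam, 18, 1992, Argo, 32, 37), (Sam, 39, 1992, Argo, 32, 37)}
Natural join on aid: {(Quin, 38, 1992, Argo, 5, 22, mkt, Yan), (Quin, 38, 1992, Argo, 5, 22, p1, Cal), (Quin, 38, 1992, Argo, 5, 22, p3, Cal), (Quin, 38, 1992, Argo, 5, 22, qa, Pat), (Sam, 18, 1992, Argo, 32, 37, x1, Pat), (Sam, 39, 1992, Argo, 32, 37, x1, Pat)}
Projecting to mid, genre, year, aname, mname: {(18, x1, 1992, Pat, Sam), (38, mkt, 1992, Yan, Quin), (38, p1, 1992, Cal, Quin), (38, p3, 1992, Cal, Quin), (38, qa, 1992, Pat, Quin), (39, x1, 1992, Pat, Sam)}
Filtering on genre != p1 leaves {(18, x1, 1992, Pat, Sam), (38, mkt, 1992, Yan, Quin), (38, p3, 1992, Cal, Quin), (38, qa, 1992, Pat, Quin), (39, x1, 1992, Pat, Sam)}.
Projecting to mname, year, mid (2 duplicate(s) eliminated): {(Quin, 1992, 38), (Sam, 1992, 18), (Sam, 1992, 39)}

{(Quin, 1992, 38), (Sam, 1992, 18), (Sam, 1992, 39)}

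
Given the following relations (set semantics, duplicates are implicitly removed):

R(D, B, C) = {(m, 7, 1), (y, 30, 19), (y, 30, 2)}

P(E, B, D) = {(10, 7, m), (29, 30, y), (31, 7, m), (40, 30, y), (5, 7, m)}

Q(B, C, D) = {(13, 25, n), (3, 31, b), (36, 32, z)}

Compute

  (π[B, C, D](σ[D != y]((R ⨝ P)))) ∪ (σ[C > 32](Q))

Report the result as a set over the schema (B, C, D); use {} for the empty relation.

{(7, 1, m)}

Joining R and P on D, B yields {(m, 7, 1, 10), (m, 7, 1, 31), (m, 7, 1, 5), (y, 30, 19, 29), (y, 30, 19, 40), (y, 30, 2, 29), (y, 30, 2, 40)}.
Selection D != y: {(m, 7, 1, 10), (m, 7, 1, 31), (m, 7, 1, 5)}
Projecting to B, C, D (2 duplicate(s) eliminated): {(7, 1, m)}
Selection C > 32: {}
Taking the union: {(7, 1, m)}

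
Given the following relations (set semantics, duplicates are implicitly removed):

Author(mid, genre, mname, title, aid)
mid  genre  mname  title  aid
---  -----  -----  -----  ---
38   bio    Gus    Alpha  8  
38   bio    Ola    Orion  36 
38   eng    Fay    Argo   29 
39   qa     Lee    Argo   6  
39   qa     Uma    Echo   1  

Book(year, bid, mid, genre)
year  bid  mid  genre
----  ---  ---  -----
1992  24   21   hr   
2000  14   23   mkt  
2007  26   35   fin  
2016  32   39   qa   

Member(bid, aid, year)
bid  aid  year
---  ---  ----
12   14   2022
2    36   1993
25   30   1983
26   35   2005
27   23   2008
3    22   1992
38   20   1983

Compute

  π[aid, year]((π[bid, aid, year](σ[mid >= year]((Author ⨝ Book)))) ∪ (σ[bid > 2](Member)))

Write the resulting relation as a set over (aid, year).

{(14, 2022), (20, 1983), (22, 1992), (23, 2008), (30, 1983), (35, 2005)}

Joining Author and Book on mid, genre yields {(39, qa, Lee, Argo, 6, 2016, 32), (39, qa, Uma, Echo, 1, 2016, 32)}.
σ[mid >= year]: keep tuples satisfying mid >= year → {}
π[bid, aid, year]: project onto (bid, aid, year) → {}
σ[bid > 2]: keep tuples satisfying bid > 2 → {(12, 14, 2022), (25, 30, 1983), (26, 35, 2005), (27, 23, 2008), (3, 22, 1992), (38, 20, 1983)}
Set union of the two operands is {(12, 14, 2022), (25, 30, 1983), (26, 35, 2005), (27, 23, 2008), (3, 22, 1992), (38, 20, 1983)}.
π[aid, year]: project onto (aid, year) → {(14, 2022), (20, 1983), (22, 1992), (23, 2008), (30, 1983), (35, 2005)}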